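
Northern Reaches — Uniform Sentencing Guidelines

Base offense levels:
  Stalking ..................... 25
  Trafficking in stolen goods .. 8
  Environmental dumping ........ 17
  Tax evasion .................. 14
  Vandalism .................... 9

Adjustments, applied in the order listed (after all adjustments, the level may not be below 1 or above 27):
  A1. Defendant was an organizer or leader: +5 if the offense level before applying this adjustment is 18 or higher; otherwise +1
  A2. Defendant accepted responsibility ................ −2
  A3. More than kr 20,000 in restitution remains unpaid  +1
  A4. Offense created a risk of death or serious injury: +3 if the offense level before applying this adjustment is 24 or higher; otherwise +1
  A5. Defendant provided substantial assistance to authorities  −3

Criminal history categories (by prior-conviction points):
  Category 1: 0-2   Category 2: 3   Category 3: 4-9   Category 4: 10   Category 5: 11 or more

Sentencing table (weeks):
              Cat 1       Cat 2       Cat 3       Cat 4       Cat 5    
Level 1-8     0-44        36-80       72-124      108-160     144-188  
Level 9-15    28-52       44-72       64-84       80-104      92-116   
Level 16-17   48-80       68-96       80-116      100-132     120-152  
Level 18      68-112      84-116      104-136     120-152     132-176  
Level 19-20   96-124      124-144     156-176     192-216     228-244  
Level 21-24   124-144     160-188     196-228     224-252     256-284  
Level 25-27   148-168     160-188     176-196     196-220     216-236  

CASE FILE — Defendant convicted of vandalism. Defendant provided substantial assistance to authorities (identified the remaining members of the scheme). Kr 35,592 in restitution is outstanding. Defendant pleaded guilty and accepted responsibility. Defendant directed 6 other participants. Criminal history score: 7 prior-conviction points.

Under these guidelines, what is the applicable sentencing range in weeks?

Base offense level for vandalism: 9.
A1 applies (level before this adjustment is 9 < 18, so +1): 9 + 1 = 10.
A2 applies: 10 − 2 = 8.
A3 applies: 8 + 1 = 9.
A4 does not apply.
A5 applies: 9 − 3 = 6.
Final offense level: 6.
Criminal history: 7 prior points → Category 3 (4-9).
Level 6 falls in the 1-8 band.
Grid: Level 1-8 × Category 3 = 72-124 weeks.

72-124 weeks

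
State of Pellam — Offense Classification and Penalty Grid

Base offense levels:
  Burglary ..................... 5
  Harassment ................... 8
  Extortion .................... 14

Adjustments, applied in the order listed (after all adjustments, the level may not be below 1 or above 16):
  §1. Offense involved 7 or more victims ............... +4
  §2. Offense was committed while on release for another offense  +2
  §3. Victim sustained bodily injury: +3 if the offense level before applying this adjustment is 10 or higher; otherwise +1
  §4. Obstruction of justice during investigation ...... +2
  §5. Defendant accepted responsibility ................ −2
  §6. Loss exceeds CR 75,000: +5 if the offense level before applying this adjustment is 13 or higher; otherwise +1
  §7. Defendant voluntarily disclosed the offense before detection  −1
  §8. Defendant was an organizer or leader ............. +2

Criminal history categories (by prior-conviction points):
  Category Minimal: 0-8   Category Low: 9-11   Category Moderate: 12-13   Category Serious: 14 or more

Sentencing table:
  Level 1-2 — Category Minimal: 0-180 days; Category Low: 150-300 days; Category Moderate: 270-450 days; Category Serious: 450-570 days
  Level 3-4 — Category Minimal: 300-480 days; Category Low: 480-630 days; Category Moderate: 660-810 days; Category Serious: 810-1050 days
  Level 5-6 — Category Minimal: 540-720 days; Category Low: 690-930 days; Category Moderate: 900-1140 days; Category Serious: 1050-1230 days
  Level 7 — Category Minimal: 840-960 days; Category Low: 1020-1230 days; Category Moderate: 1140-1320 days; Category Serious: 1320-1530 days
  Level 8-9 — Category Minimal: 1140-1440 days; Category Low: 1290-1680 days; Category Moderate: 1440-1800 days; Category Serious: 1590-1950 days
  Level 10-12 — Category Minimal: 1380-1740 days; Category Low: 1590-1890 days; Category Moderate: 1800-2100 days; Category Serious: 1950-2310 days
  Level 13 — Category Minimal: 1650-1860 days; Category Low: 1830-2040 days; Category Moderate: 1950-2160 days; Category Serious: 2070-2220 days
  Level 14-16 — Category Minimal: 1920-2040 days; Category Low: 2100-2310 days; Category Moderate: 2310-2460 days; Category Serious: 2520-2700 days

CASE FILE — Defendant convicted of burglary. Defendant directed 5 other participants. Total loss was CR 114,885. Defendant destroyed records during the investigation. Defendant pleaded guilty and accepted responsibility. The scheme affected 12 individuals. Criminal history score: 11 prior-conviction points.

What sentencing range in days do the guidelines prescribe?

Base offense level for burglary: 5.
§1 applies: 5 + 4 = 9.
§2 does not apply.
§4 applies: 9 + 2 = 11.
§5 applies: 11 − 2 = 9.
§6 applies (level before this adjustment is 9 < 13, so +1): 9 + 1 = 10.
§8 applies: 10 + 2 = 12.
Final offense level: 12.
Criminal history: 11 prior points → Category Low (9-11).
Level 12 falls in the 10-12 band.
Grid: Level 10-12 × Category Low = 1590-1890 days.

1590-1890 days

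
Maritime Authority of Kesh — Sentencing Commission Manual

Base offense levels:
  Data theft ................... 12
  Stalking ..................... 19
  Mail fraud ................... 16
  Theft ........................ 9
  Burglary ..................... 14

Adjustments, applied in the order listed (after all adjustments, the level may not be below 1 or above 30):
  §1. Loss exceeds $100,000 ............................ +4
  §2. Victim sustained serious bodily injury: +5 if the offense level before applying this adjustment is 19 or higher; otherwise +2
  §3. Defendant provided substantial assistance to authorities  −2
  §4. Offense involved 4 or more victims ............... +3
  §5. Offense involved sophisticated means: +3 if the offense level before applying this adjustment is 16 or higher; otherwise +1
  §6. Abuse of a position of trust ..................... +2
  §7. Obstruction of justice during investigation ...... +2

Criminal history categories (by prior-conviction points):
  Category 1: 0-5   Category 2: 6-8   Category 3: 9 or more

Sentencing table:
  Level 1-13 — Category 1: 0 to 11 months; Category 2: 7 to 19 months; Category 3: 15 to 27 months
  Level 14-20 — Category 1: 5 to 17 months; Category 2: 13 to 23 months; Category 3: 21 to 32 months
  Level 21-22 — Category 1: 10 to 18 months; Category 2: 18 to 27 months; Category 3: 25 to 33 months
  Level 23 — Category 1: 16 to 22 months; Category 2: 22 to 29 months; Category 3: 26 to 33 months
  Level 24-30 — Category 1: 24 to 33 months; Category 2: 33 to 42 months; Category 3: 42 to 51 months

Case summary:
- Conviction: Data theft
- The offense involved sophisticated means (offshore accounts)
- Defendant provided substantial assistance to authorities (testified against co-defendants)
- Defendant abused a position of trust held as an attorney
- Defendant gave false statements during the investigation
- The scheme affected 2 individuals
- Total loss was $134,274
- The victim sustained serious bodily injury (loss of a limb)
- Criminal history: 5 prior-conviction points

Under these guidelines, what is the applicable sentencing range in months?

16-22 months

Base offense level for data theft: 12.
§1 applies: 12 + 4 = 16.
§2 applies (level before this adjustment is 16 < 19, so +2): 16 + 2 = 18.
§3 applies: 18 − 2 = 16.
§5 applies (level before this adjustment is 16 ≥ 16, so +3): 16 + 3 = 19.
§6 applies: 19 + 2 = 21.
§7 applies: 21 + 2 = 23.
Final offense level: 23.
Criminal history: 5 prior points → Category 1 (0-5).
Level 23 falls in the 23 band.
Grid: Level 23 × Category 1 = 16-22 months.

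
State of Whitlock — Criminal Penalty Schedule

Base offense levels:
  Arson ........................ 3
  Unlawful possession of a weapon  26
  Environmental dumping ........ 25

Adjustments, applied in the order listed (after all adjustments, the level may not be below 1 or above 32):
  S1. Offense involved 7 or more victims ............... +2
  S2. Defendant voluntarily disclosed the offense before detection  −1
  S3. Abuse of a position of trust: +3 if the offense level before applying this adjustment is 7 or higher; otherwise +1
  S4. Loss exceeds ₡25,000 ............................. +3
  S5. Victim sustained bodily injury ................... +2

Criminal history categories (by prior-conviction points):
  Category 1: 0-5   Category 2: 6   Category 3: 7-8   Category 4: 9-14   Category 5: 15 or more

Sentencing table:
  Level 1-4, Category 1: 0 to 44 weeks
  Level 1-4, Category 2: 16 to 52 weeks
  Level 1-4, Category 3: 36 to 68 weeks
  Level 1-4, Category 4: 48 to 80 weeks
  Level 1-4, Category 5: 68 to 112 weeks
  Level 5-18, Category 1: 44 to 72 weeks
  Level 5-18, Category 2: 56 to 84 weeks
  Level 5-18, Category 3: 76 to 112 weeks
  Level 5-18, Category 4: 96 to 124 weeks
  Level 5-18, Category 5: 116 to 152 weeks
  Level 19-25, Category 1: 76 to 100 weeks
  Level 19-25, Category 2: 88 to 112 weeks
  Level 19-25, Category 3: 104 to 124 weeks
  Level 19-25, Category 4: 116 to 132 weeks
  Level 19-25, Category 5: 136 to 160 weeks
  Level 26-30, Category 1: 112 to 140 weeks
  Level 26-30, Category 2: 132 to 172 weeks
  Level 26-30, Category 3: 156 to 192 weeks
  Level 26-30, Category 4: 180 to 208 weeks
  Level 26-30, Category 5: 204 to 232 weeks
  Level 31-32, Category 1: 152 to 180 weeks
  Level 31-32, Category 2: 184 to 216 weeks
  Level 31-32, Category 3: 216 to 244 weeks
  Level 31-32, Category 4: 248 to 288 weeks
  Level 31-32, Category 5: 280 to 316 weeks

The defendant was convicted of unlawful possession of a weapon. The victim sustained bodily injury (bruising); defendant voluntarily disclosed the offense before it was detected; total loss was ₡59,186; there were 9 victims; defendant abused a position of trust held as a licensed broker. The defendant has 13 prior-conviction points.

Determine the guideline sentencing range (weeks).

Base offense level for unlawful possession of a weapon: 26.
S1 applies: 26 + 2 = 28.
S2 applies: 28 − 1 = 27.
S3 applies (level before this adjustment is 27 ≥ 7, so +3): 27 + 3 = 30.
S4 applies: 30 + 3 = 33.
S5 applies: 33 + 2 = 35.
Level 35 exceeds the maximum of 32; capped at 32.
Final offense level: 32.
Criminal history: 13 prior points → Category 4 (9-14).
Level 32 falls in the 31-32 band.
Grid: Level 31-32 × Category 4 = 248-288 weeks.

248-288 weeks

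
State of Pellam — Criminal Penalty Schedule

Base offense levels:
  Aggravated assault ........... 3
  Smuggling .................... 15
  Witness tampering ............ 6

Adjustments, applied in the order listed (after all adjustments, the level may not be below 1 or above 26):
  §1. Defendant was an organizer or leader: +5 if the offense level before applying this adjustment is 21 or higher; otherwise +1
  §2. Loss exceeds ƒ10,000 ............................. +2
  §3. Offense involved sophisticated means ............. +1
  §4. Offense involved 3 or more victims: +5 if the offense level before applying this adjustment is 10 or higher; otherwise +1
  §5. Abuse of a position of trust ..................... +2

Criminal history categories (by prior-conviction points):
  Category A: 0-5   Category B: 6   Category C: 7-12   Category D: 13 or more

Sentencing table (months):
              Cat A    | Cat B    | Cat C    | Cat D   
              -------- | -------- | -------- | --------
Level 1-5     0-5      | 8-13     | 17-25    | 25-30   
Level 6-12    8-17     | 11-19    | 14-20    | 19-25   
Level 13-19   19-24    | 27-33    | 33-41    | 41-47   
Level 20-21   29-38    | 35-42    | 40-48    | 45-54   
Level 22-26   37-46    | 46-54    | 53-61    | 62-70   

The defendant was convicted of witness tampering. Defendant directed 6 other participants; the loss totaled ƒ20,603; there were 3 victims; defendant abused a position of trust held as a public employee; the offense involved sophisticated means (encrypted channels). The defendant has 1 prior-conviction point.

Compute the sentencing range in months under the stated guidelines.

19-24 months

Base offense level for witness tampering: 6.
§1 applies (level before this adjustment is 6 < 21, so +1): 6 + 1 = 7.
§2 applies: 7 + 2 = 9.
§3 applies: 9 + 1 = 10.
§4 applies (level before this adjustment is 10 ≥ 10, so +5): 10 + 5 = 15.
§5 applies: 15 + 2 = 17.
Final offense level: 17.
Criminal history: 1 prior point → Category A (0-5).
Level 17 falls in the 13-19 band.
Grid: Level 13-19 × Category A = 19-24 months.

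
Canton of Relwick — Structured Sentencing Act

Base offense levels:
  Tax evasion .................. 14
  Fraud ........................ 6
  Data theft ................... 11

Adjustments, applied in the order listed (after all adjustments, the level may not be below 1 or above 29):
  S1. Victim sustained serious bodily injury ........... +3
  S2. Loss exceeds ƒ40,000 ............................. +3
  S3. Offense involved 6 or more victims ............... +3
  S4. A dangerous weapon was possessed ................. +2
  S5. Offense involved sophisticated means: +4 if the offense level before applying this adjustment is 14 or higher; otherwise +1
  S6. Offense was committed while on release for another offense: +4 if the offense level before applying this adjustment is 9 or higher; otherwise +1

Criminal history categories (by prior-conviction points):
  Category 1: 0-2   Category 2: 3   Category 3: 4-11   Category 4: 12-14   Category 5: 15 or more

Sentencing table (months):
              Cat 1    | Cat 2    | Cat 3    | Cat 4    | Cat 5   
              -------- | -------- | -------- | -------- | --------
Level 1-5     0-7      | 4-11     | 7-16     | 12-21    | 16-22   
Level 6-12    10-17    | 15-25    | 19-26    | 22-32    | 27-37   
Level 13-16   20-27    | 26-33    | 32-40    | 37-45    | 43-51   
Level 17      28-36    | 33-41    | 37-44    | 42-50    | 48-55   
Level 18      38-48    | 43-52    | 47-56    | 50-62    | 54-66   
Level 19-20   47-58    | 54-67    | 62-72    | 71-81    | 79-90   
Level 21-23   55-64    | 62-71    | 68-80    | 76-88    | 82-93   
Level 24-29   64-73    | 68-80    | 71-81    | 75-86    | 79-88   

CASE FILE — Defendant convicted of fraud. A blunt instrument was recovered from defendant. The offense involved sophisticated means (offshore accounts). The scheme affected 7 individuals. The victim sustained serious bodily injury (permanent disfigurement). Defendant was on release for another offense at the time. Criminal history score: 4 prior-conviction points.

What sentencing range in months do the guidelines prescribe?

Base offense level for fraud: 6.
S1 applies: 6 + 3 = 9.
S3 applies: 9 + 3 = 12.
S4 applies: 12 + 2 = 14.
S5 applies (level before this adjustment is 14 ≥ 14, so +4): 14 + 4 = 18.
S6 applies (level before this adjustment is 18 ≥ 9, so +4): 18 + 4 = 22.
Final offense level: 22.
Criminal history: 4 prior points → Category 3 (4-11).
Level 22 falls in the 21-23 band.
Grid: Level 21-23 × Category 3 = 68-80 months.

68-80 months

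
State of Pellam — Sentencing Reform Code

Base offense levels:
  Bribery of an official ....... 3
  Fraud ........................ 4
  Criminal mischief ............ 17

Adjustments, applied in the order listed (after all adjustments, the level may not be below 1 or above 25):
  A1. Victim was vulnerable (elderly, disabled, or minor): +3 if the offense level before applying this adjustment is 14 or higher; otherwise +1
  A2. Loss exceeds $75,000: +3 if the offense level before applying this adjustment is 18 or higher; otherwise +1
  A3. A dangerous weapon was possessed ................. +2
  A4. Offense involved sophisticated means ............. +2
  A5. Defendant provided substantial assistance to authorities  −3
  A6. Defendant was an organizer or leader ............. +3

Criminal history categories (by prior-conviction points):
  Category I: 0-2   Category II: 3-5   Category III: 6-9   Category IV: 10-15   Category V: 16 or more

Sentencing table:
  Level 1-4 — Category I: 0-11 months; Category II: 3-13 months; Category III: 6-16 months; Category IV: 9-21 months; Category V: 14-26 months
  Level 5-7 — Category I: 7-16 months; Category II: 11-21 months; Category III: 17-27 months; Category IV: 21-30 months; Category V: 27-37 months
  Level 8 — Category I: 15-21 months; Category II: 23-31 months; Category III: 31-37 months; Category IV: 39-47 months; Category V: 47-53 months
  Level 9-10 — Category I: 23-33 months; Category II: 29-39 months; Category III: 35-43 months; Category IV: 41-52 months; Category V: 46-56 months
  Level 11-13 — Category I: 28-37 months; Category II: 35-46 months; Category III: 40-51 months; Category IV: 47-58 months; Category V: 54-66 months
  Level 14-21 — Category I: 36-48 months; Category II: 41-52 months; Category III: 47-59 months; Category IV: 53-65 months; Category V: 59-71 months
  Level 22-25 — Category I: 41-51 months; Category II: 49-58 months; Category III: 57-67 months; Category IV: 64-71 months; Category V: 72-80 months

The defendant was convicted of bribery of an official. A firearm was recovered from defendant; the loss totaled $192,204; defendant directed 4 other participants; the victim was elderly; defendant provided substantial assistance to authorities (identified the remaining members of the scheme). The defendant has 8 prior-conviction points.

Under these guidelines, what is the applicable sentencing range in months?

17-27 months

Base offense level for bribery of an official: 3.
A1 applies (level before this adjustment is 3 < 14, so +1): 3 + 1 = 4.
A2 applies (level before this adjustment is 4 < 18, so +1): 4 + 1 = 5.
A3 applies: 5 + 2 = 7.
A4 does not apply.
A5 applies: 7 − 3 = 4.
A6 applies: 4 + 3 = 7.
Final offense level: 7.
Criminal history: 8 prior points → Category III (6-9).
Level 7 falls in the 5-7 band.
Grid: Level 5-7 × Category III = 17-27 months.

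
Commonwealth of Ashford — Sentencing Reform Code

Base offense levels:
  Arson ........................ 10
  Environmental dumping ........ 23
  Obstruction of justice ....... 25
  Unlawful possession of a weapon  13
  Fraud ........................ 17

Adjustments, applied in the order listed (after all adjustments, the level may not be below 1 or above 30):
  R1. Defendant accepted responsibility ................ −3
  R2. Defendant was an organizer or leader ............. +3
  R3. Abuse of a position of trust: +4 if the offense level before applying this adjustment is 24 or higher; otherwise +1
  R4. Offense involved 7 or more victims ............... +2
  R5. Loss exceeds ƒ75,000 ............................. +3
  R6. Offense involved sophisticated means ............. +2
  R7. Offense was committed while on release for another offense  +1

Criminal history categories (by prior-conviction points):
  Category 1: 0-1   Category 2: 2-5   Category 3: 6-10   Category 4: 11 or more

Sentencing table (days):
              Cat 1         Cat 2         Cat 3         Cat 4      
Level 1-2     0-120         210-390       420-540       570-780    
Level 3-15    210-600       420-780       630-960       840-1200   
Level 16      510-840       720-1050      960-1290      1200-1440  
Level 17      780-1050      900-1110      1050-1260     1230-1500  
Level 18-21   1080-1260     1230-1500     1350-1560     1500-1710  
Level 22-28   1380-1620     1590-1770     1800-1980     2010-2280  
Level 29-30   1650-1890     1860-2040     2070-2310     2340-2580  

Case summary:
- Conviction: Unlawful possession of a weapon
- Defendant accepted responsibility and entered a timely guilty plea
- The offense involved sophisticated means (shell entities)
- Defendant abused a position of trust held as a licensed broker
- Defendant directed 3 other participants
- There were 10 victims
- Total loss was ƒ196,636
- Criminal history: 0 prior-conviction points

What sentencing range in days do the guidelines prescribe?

Base offense level for unlawful possession of a weapon: 13.
R1 applies: 13 − 3 = 10.
R2 applies: 10 + 3 = 13.
R3 applies (level before this adjustment is 13 < 24, so +1): 13 + 1 = 14.
R4 applies: 14 + 2 = 16.
R5 applies: 16 + 3 = 19.
R6 applies: 19 + 2 = 21.
R7 does not apply.
Final offense level: 21.
Criminal history: 0 prior points → Category 1 (0-1).
Level 21 falls in the 18-21 band.
Grid: Level 18-21 × Category 1 = 1080-1260 days.

1080-1260 days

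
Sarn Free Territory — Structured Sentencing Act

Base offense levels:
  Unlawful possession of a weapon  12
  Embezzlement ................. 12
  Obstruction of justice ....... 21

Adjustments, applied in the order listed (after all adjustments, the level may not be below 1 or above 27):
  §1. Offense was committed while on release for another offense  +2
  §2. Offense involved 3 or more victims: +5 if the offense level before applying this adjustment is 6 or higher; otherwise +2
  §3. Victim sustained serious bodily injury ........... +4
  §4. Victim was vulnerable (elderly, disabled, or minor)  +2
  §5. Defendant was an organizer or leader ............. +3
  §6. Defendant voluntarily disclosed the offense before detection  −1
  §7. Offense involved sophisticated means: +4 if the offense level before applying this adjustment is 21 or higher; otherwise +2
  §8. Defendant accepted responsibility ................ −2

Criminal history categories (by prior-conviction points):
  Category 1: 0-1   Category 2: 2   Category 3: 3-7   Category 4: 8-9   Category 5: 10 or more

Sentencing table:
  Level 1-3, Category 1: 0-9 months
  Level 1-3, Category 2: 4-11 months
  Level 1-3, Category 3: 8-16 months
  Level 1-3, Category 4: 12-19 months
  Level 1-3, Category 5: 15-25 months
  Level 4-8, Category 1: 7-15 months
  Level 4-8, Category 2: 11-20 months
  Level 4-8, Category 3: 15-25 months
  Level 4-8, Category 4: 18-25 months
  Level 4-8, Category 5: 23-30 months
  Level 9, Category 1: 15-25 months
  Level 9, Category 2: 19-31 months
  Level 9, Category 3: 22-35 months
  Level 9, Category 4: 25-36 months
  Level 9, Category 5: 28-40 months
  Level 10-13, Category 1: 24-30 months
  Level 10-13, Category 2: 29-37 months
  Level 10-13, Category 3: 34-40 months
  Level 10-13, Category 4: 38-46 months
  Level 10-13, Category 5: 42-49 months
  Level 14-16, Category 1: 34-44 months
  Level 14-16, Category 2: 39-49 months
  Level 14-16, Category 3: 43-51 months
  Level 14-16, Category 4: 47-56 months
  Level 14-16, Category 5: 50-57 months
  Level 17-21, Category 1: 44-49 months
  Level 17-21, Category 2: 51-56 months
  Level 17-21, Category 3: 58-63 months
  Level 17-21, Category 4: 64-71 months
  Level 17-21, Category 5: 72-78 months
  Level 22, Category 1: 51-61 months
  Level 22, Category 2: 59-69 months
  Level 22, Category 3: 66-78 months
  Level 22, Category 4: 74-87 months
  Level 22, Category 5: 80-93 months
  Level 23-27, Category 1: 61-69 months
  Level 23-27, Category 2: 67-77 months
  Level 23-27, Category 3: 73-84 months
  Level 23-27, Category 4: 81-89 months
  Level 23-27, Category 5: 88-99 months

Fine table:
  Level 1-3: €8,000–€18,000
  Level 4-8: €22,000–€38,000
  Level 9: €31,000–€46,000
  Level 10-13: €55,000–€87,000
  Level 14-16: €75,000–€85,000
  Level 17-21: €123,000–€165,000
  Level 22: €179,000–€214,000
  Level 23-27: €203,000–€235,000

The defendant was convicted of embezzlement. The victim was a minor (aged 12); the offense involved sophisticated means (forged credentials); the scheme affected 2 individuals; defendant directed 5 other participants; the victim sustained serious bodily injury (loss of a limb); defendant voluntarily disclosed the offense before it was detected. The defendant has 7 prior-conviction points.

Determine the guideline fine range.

Base offense level for embezzlement: 12.
§1 does not apply.
§3 applies: 12 + 4 = 16.
§4 applies: 16 + 2 = 18.
§5 applies: 18 + 3 = 21.
§6 applies: 21 − 1 = 20.
§7 applies (level before this adjustment is 20 < 21, so +2): 20 + 2 = 22.
Final offense level: 22.
Level 22 falls in the 22 band.
Fine table: Level 22 → €179,000–€214,000.

€179,000–€214,000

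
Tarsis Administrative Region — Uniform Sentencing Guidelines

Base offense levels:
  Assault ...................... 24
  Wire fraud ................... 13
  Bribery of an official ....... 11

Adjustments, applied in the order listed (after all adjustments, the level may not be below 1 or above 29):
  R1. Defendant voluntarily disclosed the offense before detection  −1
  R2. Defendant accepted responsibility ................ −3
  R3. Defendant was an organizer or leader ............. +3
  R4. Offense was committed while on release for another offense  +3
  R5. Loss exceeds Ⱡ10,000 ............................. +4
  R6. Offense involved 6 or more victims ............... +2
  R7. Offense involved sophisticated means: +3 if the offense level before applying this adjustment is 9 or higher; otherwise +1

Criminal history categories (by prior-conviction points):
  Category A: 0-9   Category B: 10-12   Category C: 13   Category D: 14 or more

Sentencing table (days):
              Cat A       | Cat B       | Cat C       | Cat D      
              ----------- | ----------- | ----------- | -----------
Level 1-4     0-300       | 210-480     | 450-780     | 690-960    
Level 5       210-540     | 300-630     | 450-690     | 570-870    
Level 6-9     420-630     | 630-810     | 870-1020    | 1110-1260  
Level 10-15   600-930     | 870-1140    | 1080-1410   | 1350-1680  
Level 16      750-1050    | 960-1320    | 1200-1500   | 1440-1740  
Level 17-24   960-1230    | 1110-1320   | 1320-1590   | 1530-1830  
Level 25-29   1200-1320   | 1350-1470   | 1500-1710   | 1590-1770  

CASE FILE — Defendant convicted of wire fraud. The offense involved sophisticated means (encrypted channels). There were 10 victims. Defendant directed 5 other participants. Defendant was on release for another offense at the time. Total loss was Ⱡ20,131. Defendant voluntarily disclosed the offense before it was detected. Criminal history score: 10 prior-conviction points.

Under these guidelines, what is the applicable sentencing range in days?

1350-1470 days

Base offense level for wire fraud: 13.
R1 applies: 13 − 1 = 12.
R2 does not apply.
R3 applies: 12 + 3 = 15.
R4 applies: 15 + 3 = 18.
R5 applies: 18 + 4 = 22.
R6 applies: 22 + 2 = 24.
R7 applies (level before this adjustment is 24 ≥ 9, so +3): 24 + 3 = 27.
Final offense level: 27.
Criminal history: 10 prior points → Category B (10-12).
Level 27 falls in the 25-29 band.
Grid: Level 25-29 × Category B = 1350-1470 days.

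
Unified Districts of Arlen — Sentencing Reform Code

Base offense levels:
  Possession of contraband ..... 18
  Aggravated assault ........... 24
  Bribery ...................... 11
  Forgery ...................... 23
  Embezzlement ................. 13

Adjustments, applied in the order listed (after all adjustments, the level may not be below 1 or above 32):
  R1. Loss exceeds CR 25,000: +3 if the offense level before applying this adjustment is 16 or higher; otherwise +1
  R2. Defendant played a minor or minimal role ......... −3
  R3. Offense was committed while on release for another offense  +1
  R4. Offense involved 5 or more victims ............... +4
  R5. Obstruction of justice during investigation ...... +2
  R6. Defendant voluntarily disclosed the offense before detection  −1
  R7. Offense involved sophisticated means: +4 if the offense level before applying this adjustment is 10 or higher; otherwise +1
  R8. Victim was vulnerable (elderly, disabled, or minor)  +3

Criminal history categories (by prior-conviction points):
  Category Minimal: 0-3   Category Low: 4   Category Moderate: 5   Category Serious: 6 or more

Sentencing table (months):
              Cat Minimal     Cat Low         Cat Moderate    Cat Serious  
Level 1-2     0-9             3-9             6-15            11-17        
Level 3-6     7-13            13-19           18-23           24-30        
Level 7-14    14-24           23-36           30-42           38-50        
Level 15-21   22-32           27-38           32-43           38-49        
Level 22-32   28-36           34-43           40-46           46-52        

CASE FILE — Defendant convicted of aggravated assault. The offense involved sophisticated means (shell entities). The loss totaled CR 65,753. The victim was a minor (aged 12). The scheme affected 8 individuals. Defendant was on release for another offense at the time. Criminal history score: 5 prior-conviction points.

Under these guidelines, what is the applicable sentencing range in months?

Base offense level for aggravated assault: 24.
R1 applies (level before this adjustment is 24 ≥ 16, so +3): 24 + 3 = 27.
R3 applies: 27 + 1 = 28.
R4 applies: 28 + 4 = 32.
R6 does not apply.
R7 applies (level before this adjustment is 32 ≥ 10, so +4): 32 + 4 = 36.
R8 applies: 36 + 3 = 39.
Level 39 exceeds the maximum of 32; capped at 32.
Final offense level: 32.
Criminal history: 5 prior points → Category Moderate (5).
Level 32 falls in the 22-32 band.
Grid: Level 22-32 × Category Moderate = 40-46 months.

40-46 months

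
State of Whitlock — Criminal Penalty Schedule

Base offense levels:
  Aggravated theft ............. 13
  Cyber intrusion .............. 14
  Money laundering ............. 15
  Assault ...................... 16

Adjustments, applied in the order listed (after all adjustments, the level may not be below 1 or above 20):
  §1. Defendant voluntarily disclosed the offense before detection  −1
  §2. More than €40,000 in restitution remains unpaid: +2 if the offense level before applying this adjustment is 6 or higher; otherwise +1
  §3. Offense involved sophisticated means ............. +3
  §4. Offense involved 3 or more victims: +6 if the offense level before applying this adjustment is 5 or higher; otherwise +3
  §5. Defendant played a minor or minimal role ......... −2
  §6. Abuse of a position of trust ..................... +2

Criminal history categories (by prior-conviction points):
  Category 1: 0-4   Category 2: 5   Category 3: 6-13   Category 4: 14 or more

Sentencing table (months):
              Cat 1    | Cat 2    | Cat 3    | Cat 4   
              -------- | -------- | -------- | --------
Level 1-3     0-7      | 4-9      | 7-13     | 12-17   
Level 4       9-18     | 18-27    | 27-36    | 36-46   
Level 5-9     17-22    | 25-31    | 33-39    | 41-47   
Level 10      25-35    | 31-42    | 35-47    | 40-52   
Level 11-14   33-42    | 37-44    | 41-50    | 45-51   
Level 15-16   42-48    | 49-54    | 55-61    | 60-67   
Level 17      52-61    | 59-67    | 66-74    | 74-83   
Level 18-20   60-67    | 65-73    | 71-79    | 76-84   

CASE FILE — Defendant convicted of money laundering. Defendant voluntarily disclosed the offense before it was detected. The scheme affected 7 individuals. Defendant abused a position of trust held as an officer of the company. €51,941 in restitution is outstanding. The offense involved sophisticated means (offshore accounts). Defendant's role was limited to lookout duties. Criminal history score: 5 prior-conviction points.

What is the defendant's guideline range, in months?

Base offense level for money laundering: 15.
§1 applies: 15 − 1 = 14.
§2 applies (level before this adjustment is 14 ≥ 6, so +2): 14 + 2 = 16.
§3 applies: 16 + 3 = 19.
§4 applies (level before this adjustment is 19 ≥ 5, so +6): 19 + 6 = 25.
§5 applies: 25 − 2 = 23.
§6 applies: 23 + 2 = 25.
Level 25 exceeds the maximum of 20; capped at 20.
Final offense level: 20.
Criminal history: 5 prior points → Category 2 (5).
Level 20 falls in the 18-20 band.
Grid: Level 18-20 × Category 2 = 65-73 months.

65-73 months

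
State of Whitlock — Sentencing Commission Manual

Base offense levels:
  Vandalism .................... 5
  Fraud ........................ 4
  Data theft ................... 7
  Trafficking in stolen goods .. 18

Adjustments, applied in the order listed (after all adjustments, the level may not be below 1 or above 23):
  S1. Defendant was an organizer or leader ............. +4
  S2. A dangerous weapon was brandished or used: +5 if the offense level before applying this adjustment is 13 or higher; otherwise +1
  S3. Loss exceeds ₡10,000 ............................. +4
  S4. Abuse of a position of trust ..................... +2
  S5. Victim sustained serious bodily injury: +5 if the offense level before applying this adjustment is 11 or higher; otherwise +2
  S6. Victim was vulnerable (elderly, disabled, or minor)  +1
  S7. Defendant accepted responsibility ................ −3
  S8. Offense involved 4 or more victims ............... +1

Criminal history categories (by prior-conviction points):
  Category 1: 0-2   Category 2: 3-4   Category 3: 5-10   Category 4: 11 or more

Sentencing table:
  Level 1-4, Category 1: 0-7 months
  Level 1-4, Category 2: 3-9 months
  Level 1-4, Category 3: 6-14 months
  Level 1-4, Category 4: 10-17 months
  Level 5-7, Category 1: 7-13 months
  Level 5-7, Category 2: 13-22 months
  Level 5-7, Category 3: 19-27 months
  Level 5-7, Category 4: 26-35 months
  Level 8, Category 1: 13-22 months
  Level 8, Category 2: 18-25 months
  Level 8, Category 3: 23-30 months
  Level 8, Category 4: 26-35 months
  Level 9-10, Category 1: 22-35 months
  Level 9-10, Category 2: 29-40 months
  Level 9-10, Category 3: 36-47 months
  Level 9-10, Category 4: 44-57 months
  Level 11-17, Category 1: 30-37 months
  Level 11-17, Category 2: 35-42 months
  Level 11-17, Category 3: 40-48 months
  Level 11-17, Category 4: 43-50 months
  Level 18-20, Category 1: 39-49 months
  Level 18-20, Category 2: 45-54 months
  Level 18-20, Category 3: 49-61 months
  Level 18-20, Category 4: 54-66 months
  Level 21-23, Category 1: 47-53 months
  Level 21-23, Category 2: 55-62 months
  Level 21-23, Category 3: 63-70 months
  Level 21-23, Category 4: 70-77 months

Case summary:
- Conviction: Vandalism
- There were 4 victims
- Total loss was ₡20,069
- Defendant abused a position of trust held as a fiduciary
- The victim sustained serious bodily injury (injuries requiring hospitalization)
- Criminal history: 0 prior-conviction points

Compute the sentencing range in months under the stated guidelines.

30-37 months

Base offense level for vandalism: 5.
S2 does not apply.
S3 applies: 5 + 4 = 9.
S4 applies: 9 + 2 = 11.
S5 applies (level before this adjustment is 11 ≥ 11, so +5): 11 + 5 = 16.
S6 does not apply.
S8 applies: 16 + 1 = 17.
Final offense level: 17.
Criminal history: 0 prior points → Category 1 (0-2).
Level 17 falls in the 11-17 band.
Grid: Level 11-17 × Category 1 = 30-37 months.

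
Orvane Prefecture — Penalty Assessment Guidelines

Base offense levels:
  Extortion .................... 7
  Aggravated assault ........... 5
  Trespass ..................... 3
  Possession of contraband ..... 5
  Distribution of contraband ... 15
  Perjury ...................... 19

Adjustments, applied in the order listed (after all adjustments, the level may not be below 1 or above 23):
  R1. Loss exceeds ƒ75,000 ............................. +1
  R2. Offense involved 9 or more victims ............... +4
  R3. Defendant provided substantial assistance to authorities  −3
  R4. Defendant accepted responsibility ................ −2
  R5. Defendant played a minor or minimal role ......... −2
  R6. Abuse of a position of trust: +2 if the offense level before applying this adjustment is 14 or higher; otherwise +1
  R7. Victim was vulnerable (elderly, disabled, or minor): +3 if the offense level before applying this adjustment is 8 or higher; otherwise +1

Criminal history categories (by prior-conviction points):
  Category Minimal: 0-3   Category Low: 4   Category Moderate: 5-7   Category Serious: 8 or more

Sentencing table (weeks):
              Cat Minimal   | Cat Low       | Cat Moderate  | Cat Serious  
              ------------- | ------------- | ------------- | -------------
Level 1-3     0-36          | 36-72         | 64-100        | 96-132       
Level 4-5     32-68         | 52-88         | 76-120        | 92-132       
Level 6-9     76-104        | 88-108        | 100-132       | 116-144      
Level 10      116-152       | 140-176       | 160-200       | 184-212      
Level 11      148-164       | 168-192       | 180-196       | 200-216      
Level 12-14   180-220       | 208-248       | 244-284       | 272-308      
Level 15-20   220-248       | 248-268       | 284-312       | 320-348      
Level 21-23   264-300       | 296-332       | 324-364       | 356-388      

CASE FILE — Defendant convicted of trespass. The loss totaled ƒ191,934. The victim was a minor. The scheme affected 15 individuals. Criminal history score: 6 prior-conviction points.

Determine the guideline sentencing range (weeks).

Base offense level for trespass: 3.
R1 applies: 3 + 1 = 4.
R2 applies: 4 + 4 = 8.
R3 does not apply.
R4 does not apply.
R7 applies (level before this adjustment is 8 ≥ 8, so +3): 8 + 3 = 11.
Final offense level: 11.
Criminal history: 6 prior points → Category Moderate (5-7).
Level 11 falls in the 11 band.
Grid: Level 11 × Category Moderate = 180-196 weeks.

180-196 weeks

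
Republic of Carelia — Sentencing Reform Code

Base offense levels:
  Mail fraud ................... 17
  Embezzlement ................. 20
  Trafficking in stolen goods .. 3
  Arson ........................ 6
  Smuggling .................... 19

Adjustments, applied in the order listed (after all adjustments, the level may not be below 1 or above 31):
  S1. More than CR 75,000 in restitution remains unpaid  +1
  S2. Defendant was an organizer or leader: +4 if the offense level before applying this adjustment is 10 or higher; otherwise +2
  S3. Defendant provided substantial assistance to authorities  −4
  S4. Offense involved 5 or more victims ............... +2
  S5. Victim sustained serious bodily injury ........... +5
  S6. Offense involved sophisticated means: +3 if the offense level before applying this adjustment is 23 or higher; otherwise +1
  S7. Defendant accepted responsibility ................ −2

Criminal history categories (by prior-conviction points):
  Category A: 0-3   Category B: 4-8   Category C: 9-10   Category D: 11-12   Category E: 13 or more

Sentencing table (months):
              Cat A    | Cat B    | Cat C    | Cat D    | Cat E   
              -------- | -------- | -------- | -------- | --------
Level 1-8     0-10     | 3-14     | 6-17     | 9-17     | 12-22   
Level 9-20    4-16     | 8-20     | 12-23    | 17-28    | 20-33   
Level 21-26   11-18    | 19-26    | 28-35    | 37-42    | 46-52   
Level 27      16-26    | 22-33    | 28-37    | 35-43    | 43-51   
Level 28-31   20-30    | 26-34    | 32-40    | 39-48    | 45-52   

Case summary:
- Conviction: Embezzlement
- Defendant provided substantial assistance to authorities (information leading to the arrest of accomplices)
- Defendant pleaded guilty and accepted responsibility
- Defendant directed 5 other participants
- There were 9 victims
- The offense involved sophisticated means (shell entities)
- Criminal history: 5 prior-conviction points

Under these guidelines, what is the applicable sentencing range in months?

Base offense level for embezzlement: 20.
S1 does not apply.
S2 applies (level before this adjustment is 20 ≥ 10, so +4): 20 + 4 = 24.
S3 applies: 24 − 4 = 20.
S4 applies: 20 + 2 = 22.
S5 does not apply.
S6 applies (level before this adjustment is 22 < 23, so +1): 22 + 1 = 23.
S7 applies: 23 − 2 = 21.
Final offense level: 21.
Criminal history: 5 prior points → Category B (4-8).
Level 21 falls in the 21-26 band.
Grid: Level 21-26 × Category B = 19-26 months.

19-26 months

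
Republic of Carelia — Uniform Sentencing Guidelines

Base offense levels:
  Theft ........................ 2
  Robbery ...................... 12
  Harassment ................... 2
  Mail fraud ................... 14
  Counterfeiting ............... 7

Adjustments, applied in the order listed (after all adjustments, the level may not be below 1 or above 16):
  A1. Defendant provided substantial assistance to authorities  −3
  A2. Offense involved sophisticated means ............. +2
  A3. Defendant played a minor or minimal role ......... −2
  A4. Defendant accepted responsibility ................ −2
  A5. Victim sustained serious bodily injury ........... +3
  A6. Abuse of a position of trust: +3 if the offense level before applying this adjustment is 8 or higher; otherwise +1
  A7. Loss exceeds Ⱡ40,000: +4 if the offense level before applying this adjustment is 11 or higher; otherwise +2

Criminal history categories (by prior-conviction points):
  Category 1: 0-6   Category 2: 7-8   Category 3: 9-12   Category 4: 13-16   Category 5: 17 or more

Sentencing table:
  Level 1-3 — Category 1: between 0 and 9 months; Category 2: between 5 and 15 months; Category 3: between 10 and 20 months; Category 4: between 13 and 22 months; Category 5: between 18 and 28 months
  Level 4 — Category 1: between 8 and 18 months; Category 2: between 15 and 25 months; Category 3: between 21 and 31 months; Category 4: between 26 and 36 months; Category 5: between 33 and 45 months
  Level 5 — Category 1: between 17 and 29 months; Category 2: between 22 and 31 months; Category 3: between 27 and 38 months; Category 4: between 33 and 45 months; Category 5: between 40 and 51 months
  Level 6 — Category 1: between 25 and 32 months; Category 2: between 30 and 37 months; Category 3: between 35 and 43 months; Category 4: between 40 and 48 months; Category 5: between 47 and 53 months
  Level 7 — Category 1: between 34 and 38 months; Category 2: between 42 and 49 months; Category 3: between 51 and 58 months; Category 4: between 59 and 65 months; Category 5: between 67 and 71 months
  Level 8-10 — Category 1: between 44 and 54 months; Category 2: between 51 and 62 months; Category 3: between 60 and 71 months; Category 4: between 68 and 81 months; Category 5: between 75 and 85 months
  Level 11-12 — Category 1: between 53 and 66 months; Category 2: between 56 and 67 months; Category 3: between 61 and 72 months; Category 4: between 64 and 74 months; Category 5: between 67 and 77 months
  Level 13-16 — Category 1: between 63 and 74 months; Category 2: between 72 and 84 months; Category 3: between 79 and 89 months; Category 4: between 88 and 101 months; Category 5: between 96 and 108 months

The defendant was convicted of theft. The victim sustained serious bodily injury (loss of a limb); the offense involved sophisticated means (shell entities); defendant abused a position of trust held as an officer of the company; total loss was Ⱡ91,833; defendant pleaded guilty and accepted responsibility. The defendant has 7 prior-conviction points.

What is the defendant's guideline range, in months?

Base offense level for theft: 2.
A1 does not apply.
A2 applies: 2 + 2 = 4.
A3 does not apply.
A4 applies: 4 − 2 = 2.
A5 applies: 2 + 3 = 5.
A6 applies (level before this adjustment is 5 < 8, so +1): 5 + 1 = 6.
A7 applies (level before this adjustment is 6 < 11, so +2): 6 + 2 = 8.
Final offense level: 8.
Criminal history: 7 prior points → Category 2 (7-8).
Level 8 falls in the 8-10 band.
Grid: Level 8-10 × Category 2 = 51-62 months.

51-62 months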